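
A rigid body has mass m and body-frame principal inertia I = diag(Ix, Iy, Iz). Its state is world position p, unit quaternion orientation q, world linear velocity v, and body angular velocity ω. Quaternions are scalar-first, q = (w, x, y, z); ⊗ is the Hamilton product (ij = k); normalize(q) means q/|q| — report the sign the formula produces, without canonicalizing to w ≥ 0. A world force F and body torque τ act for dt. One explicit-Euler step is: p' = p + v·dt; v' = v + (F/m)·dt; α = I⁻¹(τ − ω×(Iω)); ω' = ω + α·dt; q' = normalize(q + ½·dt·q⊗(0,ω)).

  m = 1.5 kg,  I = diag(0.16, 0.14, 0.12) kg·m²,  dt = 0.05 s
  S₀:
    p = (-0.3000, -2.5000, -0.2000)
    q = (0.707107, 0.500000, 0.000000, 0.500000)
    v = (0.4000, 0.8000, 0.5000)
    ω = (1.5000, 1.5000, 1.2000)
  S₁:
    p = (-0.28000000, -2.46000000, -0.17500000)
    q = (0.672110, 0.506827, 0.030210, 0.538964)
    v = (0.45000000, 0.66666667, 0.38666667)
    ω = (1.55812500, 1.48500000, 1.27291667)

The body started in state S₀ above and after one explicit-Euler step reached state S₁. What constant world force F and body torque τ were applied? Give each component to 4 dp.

velocity change Δv = (0.05000000, -0.13333333, -0.11333333)
F = m·Δv/dt = (1.5000, -4.0000, -3.4000)
Δω = ω₁−ω₀ = (0.05812500, -0.01500000, 0.07291667)
precession coupling = (-0.0360, 0.0720, -0.0450)
τ = I·(Δω/dt) + ω₀×(Iω₀) = (0.1500, 0.0300, 0.1300)

F = (1.5000, -4.0000, -3.4000)
τ = (0.1500, 0.0300, 0.1300)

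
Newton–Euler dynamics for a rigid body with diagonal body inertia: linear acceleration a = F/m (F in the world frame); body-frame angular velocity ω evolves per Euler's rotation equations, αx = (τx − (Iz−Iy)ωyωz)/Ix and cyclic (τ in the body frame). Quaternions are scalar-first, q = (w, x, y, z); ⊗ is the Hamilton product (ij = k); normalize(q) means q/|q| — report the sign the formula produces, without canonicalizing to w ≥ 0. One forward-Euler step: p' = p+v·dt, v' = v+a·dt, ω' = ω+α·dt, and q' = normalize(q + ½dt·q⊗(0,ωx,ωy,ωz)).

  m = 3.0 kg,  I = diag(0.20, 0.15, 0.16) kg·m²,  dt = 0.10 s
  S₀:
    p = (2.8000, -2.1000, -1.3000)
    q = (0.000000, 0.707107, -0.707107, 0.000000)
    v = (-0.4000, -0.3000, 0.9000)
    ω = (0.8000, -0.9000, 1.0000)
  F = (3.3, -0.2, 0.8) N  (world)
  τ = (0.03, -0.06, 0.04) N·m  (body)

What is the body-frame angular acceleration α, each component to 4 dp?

precession coupling ω×(Iω) = (-0.0090, 0.0320, 0.0360)
angular accel α = (0.1950, -0.6133, 0.0250)

α = (0.1950, -0.6133, 0.0250)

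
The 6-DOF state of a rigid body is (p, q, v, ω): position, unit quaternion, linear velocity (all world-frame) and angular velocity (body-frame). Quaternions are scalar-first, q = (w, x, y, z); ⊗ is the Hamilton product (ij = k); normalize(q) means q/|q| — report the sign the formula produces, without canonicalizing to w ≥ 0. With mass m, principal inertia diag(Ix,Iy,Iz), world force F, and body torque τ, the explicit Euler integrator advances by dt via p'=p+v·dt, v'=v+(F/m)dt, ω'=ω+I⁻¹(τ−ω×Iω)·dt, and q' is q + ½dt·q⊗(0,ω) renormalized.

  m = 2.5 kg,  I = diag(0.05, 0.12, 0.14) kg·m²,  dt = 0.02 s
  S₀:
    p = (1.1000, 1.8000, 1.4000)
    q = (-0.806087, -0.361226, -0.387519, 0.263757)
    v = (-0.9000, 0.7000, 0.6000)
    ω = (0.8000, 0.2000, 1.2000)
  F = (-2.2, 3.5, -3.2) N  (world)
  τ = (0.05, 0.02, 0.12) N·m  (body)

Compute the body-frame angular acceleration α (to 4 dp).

α = (0.9040, 0.8867, 0.7771)

precession coupling ω×(Iω) = (0.0048, -0.0864, 0.0112)
angular accel α = (0.9040, 0.8867, 0.7771)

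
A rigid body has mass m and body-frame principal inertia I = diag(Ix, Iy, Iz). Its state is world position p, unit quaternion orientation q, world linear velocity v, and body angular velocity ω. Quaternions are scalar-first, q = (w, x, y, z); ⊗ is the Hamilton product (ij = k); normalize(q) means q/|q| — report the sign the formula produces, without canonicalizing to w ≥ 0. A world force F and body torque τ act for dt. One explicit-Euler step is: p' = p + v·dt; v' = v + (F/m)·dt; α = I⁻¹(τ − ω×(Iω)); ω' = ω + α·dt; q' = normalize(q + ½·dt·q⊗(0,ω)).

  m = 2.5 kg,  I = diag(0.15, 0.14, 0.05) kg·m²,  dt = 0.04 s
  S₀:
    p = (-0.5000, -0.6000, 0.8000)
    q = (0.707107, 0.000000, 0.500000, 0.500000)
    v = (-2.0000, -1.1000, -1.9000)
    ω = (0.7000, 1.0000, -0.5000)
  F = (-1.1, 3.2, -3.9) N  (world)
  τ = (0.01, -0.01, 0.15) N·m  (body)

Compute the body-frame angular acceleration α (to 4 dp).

α = (-0.2333, 0.1786, 3.1400)

ω×(Iω) gyroscopic = (0.0450, -0.0350, -0.0070)
(τ − ω×Iω)/I = (-0.2333, 0.1786, 3.1400)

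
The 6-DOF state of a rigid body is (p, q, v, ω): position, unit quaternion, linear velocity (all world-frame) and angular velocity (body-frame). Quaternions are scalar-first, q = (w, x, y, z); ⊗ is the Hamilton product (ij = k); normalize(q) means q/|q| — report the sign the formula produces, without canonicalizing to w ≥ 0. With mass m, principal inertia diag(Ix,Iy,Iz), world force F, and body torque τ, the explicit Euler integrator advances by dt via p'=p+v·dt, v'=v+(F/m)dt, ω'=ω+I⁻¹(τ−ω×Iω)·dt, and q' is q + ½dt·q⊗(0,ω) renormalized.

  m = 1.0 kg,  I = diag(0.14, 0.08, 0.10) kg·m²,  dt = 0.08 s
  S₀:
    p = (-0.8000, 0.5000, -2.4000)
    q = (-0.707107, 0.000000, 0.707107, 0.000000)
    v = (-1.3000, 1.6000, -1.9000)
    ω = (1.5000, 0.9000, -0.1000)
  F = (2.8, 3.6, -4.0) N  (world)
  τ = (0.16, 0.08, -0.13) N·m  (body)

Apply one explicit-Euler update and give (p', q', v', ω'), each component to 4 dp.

p' = (-0.9040, 0.6280, -2.5520)
q' = (-0.7308, -0.0451, 0.6800, -0.0395)
v' = (-1.0760, 1.8880, -2.2200)
ω' = (1.5925, 0.9860, -0.1392)

α = I⁻¹(τ − ω×Iω) = (1.1557, 1.0750, -0.4900)
ω + α·dt = (1.5925, 0.9860, -0.1392)
2q̇ = q⊗(0,ω) = (-0.6363963, -1.1313712, -0.6363963, -0.9899498)
updated quaternion q' = (-0.7308, -0.0451, 0.6800, -0.0395)
linear accel F/m = (2.8000, 3.6000, -4.0000)
p' = p + v·dt = (-0.9040, 0.6280, -2.5520)
v + (F/m)dt = (-1.0760, 1.8880, -2.2200)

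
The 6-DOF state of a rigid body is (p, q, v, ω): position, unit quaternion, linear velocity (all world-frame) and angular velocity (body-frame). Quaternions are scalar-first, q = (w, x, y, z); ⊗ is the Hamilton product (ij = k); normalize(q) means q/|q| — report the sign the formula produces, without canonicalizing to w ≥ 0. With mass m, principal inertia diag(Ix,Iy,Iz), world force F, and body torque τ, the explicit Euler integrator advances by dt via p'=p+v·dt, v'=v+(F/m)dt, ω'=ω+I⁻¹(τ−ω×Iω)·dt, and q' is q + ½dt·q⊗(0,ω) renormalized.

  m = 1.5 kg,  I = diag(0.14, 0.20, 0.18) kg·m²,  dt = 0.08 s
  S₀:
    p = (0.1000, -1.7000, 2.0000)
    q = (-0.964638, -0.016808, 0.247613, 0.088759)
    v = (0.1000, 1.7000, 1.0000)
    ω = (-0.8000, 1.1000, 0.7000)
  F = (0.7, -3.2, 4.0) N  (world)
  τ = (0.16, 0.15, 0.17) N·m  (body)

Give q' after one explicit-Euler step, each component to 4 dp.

q' = (-0.9767, 0.0171, 0.2024, 0.0688)

Hamilton product q⊗(0,ω) = (-0.3479520, 0.8474046, -1.1203434, -0.4956450)
updated quaternion q' = (-0.9767, 0.0171, 0.2024, 0.0688)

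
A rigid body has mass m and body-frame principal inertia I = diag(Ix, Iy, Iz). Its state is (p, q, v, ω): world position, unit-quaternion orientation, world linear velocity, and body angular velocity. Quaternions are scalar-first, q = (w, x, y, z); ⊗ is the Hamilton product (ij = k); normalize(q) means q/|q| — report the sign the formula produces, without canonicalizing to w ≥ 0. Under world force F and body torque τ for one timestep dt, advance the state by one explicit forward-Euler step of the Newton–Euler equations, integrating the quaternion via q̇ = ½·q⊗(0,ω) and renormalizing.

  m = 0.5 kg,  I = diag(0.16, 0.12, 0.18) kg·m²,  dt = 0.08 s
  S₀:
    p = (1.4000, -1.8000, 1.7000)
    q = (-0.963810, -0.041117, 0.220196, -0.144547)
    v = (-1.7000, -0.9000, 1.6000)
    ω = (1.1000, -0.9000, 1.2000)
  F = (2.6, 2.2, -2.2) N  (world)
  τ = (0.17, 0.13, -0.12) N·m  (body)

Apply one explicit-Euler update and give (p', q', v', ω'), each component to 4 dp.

precession coupling ω×(Iω) = (-0.0648, -0.0264, 0.0396)
(τ − ω×Iω)/I = (1.4675, 1.3033, -0.8867)
ω' = ω + α·dt = (1.2174, -0.7957, 1.1291)
2q̇ = q⊗(0,ω) = (0.4168615, -0.9260481, 0.7577677, -1.3617823)
updated quaternion q' = (-0.9445, -0.0779, 0.2498, -0.1985)
a = F/m = (5.2000, 4.4000, -4.4000)
new position p' = (1.2640, -1.8720, 1.8280)
v' = v + a·dt = (-1.2840, -0.5480, 1.2480)

p' = (1.2640, -1.8720, 1.8280)
q' = (-0.9445, -0.0779, 0.2498, -0.1985)
v' = (-1.2840, -0.5480, 1.2480)
ω' = (1.2174, -0.7957, 1.1291)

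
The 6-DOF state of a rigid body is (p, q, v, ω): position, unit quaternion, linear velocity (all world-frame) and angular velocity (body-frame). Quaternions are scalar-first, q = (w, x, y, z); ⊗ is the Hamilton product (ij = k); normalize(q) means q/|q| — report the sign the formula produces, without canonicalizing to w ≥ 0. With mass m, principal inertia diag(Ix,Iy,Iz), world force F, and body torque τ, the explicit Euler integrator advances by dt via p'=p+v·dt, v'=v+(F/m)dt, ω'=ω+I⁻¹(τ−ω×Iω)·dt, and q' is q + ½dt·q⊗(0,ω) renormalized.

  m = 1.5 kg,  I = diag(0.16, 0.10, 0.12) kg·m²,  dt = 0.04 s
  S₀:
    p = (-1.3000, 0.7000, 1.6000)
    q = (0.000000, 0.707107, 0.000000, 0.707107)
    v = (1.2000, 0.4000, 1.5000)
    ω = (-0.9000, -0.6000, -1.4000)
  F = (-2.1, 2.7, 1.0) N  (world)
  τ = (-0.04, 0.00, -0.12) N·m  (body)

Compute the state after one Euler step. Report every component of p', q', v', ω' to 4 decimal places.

p' = p + v·dt = (-1.2520, 0.7160, 1.6600)
v + (F/m)dt = (1.1440, 0.4720, 1.5267)
gyro term ω×Iω = (0.0168, 0.0504, -0.0324)
(τ − ω×Iω)/I = (-0.3550, -0.5040, -0.7300)
new body rate ω' = (-0.9142, -0.6202, -1.4292)
Hamilton product q⊗(0,ω) = (1.6263461, 0.4242642, 0.3535535, -0.4242642)
q + ½dt·q⊗(0,ω), renormalized = (0.0325, 0.7151, 0.0071, 0.6982)

p' = (-1.2520, 0.7160, 1.6600)
q' = (0.0325, 0.7151, 0.0071, 0.6982)
v' = (1.1440, 0.4720, 1.5267)
ω' = (-0.9142, -0.6202, -1.4292)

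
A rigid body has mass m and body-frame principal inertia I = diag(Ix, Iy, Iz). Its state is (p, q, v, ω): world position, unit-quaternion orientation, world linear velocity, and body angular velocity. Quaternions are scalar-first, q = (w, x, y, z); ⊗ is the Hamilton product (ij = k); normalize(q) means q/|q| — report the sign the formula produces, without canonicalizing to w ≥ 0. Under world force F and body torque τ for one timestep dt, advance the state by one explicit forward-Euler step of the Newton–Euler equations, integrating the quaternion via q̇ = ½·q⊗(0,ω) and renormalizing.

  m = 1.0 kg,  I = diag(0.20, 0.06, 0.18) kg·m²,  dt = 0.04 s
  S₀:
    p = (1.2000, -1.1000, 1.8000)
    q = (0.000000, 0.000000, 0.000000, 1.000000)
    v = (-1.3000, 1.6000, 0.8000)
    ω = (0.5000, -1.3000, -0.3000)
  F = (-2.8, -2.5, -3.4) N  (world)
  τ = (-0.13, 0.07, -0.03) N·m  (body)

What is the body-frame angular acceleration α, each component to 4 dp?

precession coupling ω×(Iω) = (0.0468, -0.0030, 0.0910)
(τ − ω×Iω)/I = (-0.8840, 1.2167, -0.6722)

α = (-0.8840, 1.2167, -0.6722)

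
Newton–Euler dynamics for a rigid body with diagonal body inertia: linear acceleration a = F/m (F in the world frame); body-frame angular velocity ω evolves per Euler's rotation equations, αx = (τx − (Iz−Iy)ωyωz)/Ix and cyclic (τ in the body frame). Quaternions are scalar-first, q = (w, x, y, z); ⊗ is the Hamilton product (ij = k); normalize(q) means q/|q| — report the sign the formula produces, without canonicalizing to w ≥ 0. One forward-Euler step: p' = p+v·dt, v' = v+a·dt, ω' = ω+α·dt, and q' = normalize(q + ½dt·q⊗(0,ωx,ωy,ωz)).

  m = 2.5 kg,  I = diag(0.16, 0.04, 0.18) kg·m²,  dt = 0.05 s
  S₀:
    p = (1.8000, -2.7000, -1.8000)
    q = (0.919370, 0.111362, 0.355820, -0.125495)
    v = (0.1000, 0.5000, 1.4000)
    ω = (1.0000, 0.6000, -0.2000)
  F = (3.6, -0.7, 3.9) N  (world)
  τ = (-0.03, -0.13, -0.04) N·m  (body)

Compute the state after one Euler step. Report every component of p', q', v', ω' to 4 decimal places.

p' = (1.8050, -2.6750, -1.7300)
q' = (0.9102, 0.1344, 0.3669, -0.1373)
v' = (0.1720, 0.4860, 1.4780)
ω' = (0.9959, 0.4325, -0.1911)

angular accel α = (-0.0825, -3.3500, 0.1778)
new body rate ω' = (0.9959, 0.4325, -0.1911)
2q̇ = q⊗(0,ω) = (-0.3499530, 0.9235030, 0.4483994, -0.4728768)
q' = normalize(q + ½dt·q⊗(0,ω)) = (0.9102, 0.1344, 0.3669, -0.1373)
new position p' = (1.8050, -2.6750, -1.7300)
v + (F/m)dt = (0.1720, 0.4860, 1.4780)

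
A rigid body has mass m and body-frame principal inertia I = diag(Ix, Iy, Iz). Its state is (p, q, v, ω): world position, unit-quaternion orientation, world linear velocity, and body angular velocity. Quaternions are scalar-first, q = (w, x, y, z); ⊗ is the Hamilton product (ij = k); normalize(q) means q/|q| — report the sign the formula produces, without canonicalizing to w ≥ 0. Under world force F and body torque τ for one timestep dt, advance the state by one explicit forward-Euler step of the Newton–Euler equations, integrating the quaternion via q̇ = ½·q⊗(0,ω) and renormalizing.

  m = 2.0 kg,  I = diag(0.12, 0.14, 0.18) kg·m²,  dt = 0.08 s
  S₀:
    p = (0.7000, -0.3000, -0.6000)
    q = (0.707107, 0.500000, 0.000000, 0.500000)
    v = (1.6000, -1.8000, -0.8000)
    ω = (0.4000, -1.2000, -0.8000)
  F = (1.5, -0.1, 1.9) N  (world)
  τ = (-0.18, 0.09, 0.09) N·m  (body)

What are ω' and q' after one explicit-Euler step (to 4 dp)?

precession coupling ω×(Iω) = (0.0384, 0.0192, -0.0096)
α = I⁻¹(τ − ω×Iω) = (-1.8200, 0.5057, 0.5533)
ω' = ω + α·dt = (0.2544, -1.1595, -0.7557)
Hamilton product q⊗(0,ω) = (0.2000000, 0.8828428, -0.2485284, -1.1656856)
q' = normalize(q + ½dt·q⊗(0,ω)) = (0.7138, 0.5344, -0.0099, 0.4526)

ω' = (0.2544, -1.1595, -0.7557)
q' = (0.7138, 0.5344, -0.0099, 0.4526)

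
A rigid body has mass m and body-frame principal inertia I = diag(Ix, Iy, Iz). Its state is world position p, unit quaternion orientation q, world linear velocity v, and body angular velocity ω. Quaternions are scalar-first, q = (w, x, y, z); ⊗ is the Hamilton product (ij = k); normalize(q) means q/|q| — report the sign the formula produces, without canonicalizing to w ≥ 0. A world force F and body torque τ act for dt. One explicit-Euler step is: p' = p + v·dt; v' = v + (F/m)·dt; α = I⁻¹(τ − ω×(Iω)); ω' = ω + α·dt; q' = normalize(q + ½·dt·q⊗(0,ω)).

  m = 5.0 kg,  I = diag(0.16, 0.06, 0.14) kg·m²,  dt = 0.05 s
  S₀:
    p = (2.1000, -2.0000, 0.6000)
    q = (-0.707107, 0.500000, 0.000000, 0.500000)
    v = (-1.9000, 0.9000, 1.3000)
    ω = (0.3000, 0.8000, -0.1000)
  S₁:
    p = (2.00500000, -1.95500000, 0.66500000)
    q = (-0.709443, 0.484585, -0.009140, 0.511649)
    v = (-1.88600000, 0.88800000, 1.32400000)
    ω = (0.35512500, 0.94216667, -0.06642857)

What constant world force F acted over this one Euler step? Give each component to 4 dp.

F = (1.4000, -1.2000, 2.4000)

v₁ − v₀ = (0.01400000, -0.01200000, 0.02400000)
F = m·Δv/dt = (1.4000, -1.2000, 2.4000)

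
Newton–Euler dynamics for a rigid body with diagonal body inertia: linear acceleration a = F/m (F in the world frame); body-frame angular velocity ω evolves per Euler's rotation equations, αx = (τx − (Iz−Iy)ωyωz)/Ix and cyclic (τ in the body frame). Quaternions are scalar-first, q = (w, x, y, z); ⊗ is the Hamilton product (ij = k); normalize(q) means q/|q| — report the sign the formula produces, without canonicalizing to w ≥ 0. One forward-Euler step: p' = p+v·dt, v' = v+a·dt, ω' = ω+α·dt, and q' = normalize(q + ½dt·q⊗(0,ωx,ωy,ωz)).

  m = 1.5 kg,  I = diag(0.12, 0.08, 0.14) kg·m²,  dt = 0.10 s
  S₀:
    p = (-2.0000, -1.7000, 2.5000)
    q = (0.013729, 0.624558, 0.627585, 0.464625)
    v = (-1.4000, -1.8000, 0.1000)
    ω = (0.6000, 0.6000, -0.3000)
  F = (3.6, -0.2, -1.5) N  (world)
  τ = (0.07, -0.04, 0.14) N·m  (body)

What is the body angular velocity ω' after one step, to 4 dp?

ω' = (0.6673, 0.5455, -0.1897)

angular accel α = (0.6733, -0.5450, 1.1029)
ω' = ω + α·dt = (0.6673, 0.5455, -0.1897)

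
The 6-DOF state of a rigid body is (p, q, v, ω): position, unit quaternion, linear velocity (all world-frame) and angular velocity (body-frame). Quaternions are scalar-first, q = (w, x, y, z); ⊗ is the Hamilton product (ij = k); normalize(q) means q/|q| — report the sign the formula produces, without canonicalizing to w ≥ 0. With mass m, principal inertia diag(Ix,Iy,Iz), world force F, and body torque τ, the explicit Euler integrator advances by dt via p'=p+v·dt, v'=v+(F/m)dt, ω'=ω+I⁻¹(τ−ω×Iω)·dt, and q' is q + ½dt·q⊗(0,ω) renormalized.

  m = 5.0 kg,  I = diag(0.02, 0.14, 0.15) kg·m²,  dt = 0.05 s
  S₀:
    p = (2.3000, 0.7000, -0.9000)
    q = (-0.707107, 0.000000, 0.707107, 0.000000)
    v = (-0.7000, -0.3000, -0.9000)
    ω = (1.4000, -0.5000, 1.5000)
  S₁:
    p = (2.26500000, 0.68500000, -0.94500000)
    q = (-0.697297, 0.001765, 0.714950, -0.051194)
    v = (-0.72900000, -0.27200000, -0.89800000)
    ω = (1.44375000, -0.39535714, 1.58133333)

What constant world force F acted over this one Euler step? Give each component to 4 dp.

F = (-2.9000, 2.8000, 0.2000)

velocity change Δv = (-0.02900000, 0.02800000, 0.00200000)
F = m·Δv/dt = (-2.9000, 2.8000, 0.2000)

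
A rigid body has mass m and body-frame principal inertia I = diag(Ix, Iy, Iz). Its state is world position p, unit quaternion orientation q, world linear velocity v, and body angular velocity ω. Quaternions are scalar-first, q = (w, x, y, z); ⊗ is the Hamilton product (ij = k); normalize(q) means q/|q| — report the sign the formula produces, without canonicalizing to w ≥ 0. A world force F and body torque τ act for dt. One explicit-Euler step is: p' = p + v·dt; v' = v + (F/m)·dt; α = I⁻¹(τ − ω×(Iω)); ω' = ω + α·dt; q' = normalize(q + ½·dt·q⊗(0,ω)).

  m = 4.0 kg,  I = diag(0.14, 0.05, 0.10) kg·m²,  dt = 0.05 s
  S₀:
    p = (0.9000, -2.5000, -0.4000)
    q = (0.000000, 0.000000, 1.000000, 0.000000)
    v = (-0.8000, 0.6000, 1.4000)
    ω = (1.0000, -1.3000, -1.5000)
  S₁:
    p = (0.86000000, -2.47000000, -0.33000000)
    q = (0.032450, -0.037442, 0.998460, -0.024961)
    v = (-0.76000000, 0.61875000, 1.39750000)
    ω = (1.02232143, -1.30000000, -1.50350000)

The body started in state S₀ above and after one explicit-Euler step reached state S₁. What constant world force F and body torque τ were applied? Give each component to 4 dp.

Δω = ω₁−ω₀ = (0.02232143, 0.00000000, -0.00350000)
applied torque τ = (0.1600, -0.0600, 0.1100)
Δv = v₁−v₀ = (0.04000000, 0.01875000, -0.00250000)
F = m·Δv/dt = (3.2000, 1.5000, -0.2000)

F = (3.2000, 1.5000, -0.2000)
τ = (0.1600, -0.0600, 0.1100)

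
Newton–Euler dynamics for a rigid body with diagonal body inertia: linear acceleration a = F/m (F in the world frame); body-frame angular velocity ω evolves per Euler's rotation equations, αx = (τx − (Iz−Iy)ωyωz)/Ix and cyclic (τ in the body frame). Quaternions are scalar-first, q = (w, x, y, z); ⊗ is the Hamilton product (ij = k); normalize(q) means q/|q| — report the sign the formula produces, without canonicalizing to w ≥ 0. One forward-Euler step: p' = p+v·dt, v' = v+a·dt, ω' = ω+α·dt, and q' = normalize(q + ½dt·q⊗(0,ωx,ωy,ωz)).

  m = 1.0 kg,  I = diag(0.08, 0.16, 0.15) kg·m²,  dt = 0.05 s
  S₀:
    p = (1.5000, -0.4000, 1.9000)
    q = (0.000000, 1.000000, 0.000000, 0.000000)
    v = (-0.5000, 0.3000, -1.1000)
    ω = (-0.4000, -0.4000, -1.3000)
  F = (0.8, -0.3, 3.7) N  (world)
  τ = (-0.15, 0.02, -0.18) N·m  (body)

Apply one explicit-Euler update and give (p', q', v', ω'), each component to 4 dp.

p' = (1.4750, -0.3850, 1.8450)
q' = (0.0100, 0.9994, 0.0325, -0.0100)
v' = (-0.4600, 0.2850, -0.9150)
ω' = (-0.4905, -0.3824, -1.3643)

a = F/m = (0.8000, -0.3000, 3.7000)
new position p' = (1.4750, -0.3850, 1.8450)
new velocity v' = (-0.4600, 0.2850, -0.9150)
precession coupling ω×(Iω) = (-0.0052, -0.0364, 0.0128)
α = I⁻¹(τ − ω×Iω) = (-1.8100, 0.3525, -1.2853)
ω' = ω + α·dt = (-0.4905, -0.3824, -1.3643)
2q̇ = q⊗(0,ω) = (0.4000000, 0.0000000, 1.3000000, -0.4000000)
updated quaternion q' = (0.0100, 0.9994, 0.0325, -0.0100)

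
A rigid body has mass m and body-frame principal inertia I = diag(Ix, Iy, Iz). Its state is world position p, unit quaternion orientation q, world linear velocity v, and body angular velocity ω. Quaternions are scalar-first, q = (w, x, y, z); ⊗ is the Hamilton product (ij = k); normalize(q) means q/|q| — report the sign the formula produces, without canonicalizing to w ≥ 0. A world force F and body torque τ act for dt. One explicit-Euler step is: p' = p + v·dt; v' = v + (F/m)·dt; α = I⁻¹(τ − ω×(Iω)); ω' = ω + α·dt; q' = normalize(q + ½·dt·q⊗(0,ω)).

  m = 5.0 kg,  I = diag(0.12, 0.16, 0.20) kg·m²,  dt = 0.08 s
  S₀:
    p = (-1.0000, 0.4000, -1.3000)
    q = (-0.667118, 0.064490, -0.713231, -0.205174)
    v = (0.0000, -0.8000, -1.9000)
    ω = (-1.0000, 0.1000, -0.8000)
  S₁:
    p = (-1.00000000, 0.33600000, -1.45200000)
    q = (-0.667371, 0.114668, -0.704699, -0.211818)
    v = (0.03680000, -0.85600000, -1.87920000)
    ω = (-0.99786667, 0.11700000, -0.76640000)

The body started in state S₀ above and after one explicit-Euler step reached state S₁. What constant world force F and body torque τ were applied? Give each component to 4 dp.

F = (2.3000, -3.5000, 1.3000)
τ = (0.0000, -0.0300, 0.0800)

rate change Δω = (0.00213333, 0.01700000, 0.03360000)
gyro term ω₀×Iω₀ = (-0.0032, -0.0640, -0.0040)
I·α + gyro = (0.0000, -0.0300, 0.0800)
velocity change Δv = (0.03680000, -0.05600000, 0.02080000)
m·(v₁−v₀)/dt = (2.3000, -3.5000, 1.3000)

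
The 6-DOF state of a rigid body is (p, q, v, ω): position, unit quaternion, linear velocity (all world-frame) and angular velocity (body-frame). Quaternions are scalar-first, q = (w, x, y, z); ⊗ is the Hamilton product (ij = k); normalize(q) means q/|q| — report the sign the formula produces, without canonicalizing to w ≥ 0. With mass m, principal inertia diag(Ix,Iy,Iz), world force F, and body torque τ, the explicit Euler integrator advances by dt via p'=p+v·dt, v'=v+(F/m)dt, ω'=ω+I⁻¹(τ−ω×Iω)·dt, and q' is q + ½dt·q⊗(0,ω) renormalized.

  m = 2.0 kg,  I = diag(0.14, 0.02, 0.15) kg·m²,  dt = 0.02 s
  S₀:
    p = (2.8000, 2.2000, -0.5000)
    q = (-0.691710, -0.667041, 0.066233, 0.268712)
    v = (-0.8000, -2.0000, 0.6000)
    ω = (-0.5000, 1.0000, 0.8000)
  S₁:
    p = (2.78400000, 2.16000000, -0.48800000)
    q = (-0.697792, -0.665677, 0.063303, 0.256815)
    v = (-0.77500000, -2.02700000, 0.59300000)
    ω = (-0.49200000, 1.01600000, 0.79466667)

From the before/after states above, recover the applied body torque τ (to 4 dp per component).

τ = (0.1600, 0.0200, 0.0200)

ω₁ − ω₀ = (0.00800000, 0.01600000, -0.00533333)
gyro term ω₀×Iω₀ = (0.1040, 0.0040, 0.0600)
I·α + gyro = (0.1600, 0.0200, 0.0200)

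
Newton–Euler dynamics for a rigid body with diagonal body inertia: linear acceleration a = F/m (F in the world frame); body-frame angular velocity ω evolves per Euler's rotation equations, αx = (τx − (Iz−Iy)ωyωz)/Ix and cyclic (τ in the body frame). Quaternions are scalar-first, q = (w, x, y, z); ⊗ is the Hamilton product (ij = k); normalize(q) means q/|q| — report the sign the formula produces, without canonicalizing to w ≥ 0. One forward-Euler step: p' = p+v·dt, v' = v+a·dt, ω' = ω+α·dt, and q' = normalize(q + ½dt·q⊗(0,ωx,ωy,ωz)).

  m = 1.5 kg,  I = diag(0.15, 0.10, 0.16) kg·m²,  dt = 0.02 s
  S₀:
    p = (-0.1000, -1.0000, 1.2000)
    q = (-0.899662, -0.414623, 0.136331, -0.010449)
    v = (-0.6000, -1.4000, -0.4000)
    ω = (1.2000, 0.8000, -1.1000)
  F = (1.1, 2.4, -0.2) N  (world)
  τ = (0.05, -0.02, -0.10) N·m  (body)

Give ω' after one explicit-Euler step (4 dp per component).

α = I⁻¹(τ − ω×Iω) = (0.6853, -0.3320, -0.3250)
ω + α·dt = (1.2137, 0.7934, -1.1065)

ω' = (1.2137, 0.7934, -1.1065)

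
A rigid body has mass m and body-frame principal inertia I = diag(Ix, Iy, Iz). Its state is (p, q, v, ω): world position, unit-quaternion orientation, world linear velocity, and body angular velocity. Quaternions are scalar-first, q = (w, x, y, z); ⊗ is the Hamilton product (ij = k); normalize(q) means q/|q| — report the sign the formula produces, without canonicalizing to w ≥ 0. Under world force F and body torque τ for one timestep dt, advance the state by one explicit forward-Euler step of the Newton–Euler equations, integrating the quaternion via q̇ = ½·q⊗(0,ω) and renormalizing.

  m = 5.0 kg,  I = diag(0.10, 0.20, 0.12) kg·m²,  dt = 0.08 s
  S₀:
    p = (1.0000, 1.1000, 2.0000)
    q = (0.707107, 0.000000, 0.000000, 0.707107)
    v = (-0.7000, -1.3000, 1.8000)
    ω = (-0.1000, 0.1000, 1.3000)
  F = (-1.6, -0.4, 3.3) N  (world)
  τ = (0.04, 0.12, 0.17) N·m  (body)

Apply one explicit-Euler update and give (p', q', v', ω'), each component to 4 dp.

p' = (0.9440, 0.9960, 2.1440)
q' = (0.6694, -0.0056, 0.0000, 0.7429)
v' = (-0.7256, -1.3064, 1.8528)
ω' = (-0.0597, 0.1470, 1.4140)

p + v·dt = (0.9440, 0.9960, 2.1440)
v + (F/m)dt = (-0.7256, -1.3064, 1.8528)
α = I⁻¹(τ − ω×Iω) = (0.5040, 0.5870, 1.4250)
new body rate ω' = (-0.0597, 0.1470, 1.4140)
2q̇ = q⊗(0,ω) = (-0.9192391, -0.1414214, 0.0000000, 0.9192391)
updated quaternion q' = (0.6694, -0.0056, 0.0000, 0.7429)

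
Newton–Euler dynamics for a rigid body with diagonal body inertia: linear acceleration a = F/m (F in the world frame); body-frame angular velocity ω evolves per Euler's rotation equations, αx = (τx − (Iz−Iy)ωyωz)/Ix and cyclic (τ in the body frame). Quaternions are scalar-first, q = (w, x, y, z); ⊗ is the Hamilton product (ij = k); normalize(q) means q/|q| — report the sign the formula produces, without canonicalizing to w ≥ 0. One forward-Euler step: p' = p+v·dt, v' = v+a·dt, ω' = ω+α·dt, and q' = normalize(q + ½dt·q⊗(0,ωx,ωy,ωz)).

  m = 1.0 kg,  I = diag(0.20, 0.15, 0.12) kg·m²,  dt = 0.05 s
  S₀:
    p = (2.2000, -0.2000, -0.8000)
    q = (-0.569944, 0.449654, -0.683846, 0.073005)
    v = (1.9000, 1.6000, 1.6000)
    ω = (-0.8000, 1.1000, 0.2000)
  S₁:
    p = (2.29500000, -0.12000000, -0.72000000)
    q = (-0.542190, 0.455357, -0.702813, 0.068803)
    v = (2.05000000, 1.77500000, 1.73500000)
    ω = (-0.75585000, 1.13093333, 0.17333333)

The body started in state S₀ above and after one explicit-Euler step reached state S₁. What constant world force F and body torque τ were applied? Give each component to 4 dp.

F = (3.0000, 3.5000, 2.7000)
τ = (0.1700, 0.0800, -0.0200)

v₁ − v₀ = (0.15000000, 0.17500000, 0.13500000)
applied force F = (3.0000, 3.5000, 2.7000)
rate change Δω = (0.04415000, 0.03093333, -0.02666667)
precession coupling = (-0.0066, -0.0128, 0.0440)
I·α + gyro = (0.1700, 0.0800, -0.0200)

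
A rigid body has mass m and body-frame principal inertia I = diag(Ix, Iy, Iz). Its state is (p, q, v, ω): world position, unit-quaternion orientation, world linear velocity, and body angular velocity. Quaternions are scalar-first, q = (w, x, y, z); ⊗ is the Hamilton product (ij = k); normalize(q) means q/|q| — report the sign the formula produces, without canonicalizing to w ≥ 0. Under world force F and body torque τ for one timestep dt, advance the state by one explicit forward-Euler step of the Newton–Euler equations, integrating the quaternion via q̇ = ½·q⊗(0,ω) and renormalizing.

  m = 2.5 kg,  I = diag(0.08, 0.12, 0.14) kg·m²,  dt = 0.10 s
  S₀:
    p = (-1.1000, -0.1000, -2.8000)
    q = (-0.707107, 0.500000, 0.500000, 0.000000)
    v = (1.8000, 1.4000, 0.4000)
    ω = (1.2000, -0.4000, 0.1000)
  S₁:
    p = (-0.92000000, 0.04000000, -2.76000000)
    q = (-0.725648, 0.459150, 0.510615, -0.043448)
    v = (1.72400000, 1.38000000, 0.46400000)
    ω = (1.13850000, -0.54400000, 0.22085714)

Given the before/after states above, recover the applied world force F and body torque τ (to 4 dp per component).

ω₁ − ω₀ = (-0.06150000, -0.14400000, 0.12085714)
τ = I·(Δω/dt) + ω₀×(Iω₀) = (-0.0500, -0.1800, 0.1500)
Δv = v₁−v₀ = (-0.07600000, -0.02000000, 0.06400000)
m·(v₁−v₀)/dt = (-1.9000, -0.5000, 1.6000)

F = (-1.9000, -0.5000, 1.6000)
τ = (-0.0500, -0.1800, 0.1500)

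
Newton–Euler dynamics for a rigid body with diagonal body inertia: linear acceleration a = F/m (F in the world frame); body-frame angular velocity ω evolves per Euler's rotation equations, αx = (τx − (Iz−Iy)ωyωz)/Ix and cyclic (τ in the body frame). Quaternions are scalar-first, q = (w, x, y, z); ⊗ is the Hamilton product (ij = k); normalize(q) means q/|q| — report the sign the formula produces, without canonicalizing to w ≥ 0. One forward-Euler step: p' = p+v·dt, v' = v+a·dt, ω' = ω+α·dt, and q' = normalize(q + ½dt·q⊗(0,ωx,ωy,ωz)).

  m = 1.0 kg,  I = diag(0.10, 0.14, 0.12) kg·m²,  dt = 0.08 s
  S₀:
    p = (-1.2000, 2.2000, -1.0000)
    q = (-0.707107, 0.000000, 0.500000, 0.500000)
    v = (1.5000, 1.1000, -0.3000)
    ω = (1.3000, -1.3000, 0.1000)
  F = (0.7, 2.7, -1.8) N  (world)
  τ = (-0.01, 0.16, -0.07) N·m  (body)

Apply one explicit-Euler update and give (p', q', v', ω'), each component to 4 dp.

p' = (-1.0800, 2.2880, -1.0240)
q' = (-0.6813, -0.0087, 0.5612, 0.4699)
v' = (1.5560, 1.3160, -0.4440)
ω' = (1.2899, -1.2071, 0.0984)

a = (0.7000, 2.7000, -1.8000)
new position p' = (-1.0800, 2.2880, -1.0240)
new velocity v' = (1.5560, 1.3160, -0.4440)
precession coupling ω×(Iω) = (0.0026, -0.0026, -0.0676)
angular accel α = (-0.1260, 1.1614, -0.0200)
ω' = ω + α·dt = (1.2899, -1.2071, 0.0984)
q⊗(0,ω) = (0.6000000, -0.2192391, 1.5692391, -0.7207107)
updated quaternion q' = (-0.6813, -0.0087, 0.5612, 0.4699)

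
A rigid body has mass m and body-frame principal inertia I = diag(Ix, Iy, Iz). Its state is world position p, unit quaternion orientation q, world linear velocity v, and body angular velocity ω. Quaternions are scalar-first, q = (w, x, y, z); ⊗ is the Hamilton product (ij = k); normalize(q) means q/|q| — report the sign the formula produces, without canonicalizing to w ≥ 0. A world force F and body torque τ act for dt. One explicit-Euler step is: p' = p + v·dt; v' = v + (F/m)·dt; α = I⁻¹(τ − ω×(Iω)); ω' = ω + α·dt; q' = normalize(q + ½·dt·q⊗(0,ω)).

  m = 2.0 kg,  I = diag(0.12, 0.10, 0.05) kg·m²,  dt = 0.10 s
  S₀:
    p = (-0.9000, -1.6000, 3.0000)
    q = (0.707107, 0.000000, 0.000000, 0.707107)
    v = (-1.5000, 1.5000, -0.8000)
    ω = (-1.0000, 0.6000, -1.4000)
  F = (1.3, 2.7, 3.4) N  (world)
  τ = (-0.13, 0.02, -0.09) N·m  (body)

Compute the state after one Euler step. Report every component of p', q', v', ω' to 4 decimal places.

p' = (-1.0500, -1.4500, 2.9200)
q' = (0.7535, -0.0563, -0.0141, 0.6549)
v' = (-1.4350, 1.6350, -0.6300)
ω' = (-1.1433, 0.5220, -1.6040)

a = F/m = (0.6500, 1.3500, 1.7000)
new position p' = (-1.0500, -1.4500, 2.9200)
v + (F/m)dt = (-1.4350, 1.6350, -0.6300)
(τ − ω×Iω)/I = (-1.4333, -0.7800, -2.0400)
new body rate ω' = (-1.1433, 0.5220, -1.6040)
q⊗(0,ω) = (0.9899498, -1.1313712, -0.2828428, -0.9899498)
q' = normalize(q + ½dt·q⊗(0,ω)) = (0.7535, -0.0563, -0.0141, 0.6549)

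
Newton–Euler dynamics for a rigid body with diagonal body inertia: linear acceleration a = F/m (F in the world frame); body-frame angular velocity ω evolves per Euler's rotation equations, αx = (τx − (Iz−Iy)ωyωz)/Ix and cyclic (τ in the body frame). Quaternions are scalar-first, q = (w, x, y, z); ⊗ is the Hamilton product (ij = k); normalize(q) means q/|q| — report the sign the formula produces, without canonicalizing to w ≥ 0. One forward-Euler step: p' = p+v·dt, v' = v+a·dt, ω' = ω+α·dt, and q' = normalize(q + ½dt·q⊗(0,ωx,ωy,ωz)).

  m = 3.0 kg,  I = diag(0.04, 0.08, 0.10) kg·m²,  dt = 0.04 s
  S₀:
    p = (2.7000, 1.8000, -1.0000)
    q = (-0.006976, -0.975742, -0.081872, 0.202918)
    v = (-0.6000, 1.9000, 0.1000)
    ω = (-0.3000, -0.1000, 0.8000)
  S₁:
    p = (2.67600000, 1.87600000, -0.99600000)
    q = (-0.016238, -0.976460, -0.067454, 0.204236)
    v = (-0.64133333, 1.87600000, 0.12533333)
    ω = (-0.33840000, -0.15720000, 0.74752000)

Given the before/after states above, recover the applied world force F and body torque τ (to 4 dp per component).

Δω = ω₁−ω₀ = (-0.03840000, -0.05720000, -0.05248000)
applied torque τ = (-0.0400, -0.1000, -0.1300)
velocity change Δv = (-0.04133333, -0.02400000, 0.02533333)
applied force F = (-3.1000, -1.8000, 1.9000)

F = (-3.1000, -1.8000, 1.9000)
τ = (-0.0400, -0.1000, -0.1300)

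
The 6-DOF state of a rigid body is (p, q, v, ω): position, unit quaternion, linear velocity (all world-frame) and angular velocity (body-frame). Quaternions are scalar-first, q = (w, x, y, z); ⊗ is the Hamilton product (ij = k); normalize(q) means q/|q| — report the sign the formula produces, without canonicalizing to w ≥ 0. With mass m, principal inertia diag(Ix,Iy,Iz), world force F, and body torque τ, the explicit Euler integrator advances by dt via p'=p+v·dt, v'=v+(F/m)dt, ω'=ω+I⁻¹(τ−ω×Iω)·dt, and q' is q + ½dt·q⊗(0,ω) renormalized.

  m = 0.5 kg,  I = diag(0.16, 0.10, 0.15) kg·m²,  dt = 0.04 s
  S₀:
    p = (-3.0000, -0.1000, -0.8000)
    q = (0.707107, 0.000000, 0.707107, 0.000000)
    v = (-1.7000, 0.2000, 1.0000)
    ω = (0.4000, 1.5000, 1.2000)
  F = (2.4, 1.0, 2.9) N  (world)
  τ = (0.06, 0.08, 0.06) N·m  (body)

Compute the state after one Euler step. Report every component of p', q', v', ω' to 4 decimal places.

p' = (-3.0680, -0.0920, -0.7600)
q' = (0.6854, 0.0226, 0.7278, 0.0113)
v' = (-1.5080, 0.2800, 1.2320)
ω' = (0.3925, 1.5301, 1.2256)

precession coupling ω×(Iω) = (0.0900, 0.0048, -0.0360)
(τ − ω×Iω)/I = (-0.1875, 0.7520, 0.6400)
new body rate ω' = (0.3925, 1.5301, 1.2256)
2q̇ = q⊗(0,ω) = (-1.0606605, 1.1313712, 1.0606605, 0.5656856)
q + ½dt·q⊗(0,ω), renormalized = (0.6854, 0.0226, 0.7278, 0.0113)
a = F/m = (4.8000, 2.0000, 5.8000)
new position p' = (-3.0680, -0.0920, -0.7600)
new velocity v' = (-1.5080, 0.2800, 1.2320)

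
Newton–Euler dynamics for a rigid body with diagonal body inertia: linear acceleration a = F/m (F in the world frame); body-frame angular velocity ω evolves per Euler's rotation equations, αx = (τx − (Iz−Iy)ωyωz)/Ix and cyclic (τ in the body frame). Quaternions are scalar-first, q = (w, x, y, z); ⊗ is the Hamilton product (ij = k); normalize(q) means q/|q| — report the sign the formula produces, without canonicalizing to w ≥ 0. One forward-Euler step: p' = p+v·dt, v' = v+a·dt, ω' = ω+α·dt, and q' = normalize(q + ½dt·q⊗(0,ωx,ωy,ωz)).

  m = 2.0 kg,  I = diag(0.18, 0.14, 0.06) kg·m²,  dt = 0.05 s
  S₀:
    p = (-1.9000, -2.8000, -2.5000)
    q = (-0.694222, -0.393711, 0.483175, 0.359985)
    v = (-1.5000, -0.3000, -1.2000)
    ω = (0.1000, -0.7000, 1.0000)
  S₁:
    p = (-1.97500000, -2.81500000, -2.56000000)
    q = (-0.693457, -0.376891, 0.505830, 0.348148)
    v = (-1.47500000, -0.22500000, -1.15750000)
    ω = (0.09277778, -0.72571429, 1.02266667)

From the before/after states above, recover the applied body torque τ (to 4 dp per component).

Δω = ω₁−ω₀ = (-0.00722222, -0.02571429, 0.02266667)
τ = I·(Δω/dt) + ω₀×(Iω₀) = (0.0300, -0.0600, 0.0300)

τ = (0.0300, -0.0600, 0.0300)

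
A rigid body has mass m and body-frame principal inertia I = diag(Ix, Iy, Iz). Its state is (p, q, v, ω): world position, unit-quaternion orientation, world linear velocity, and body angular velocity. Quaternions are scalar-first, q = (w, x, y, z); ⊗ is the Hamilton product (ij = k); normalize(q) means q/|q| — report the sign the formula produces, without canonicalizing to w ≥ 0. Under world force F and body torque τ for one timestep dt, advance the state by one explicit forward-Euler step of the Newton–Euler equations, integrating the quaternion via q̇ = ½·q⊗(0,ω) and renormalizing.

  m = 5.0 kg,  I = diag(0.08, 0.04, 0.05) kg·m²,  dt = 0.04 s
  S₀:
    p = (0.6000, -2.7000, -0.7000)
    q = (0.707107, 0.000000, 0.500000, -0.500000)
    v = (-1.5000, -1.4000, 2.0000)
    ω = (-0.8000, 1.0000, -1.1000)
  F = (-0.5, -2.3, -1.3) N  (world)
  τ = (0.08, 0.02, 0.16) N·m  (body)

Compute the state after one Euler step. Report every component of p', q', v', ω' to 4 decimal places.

linear accel F/m = (-0.1000, -0.4600, -0.2600)
p + v·dt = (0.5400, -2.7560, -0.6200)
v' = v + a·dt = (-1.5040, -1.4184, 1.9896)
ω×(Iω) gyroscopic = (-0.0110, 0.0264, 0.0320)
α = I⁻¹(τ − ω×Iω) = (1.1375, -0.1600, 2.5600)
ω + α·dt = (-0.7545, 0.9936, -0.9976)
Hamilton product q⊗(0,ω) = (-1.0500000, -0.6156856, 1.1071070, -0.3778177)
q' = normalize(q + ½dt·q⊗(0,ω)) = (0.6857, -0.0123, 0.5218, -0.5073)

p' = (0.5400, -2.7560, -0.6200)
q' = (0.6857, -0.0123, 0.5218, -0.5073)
v' = (-1.5040, -1.4184, 1.9896)
ω' = (-0.7545, 0.9936, -0.9976)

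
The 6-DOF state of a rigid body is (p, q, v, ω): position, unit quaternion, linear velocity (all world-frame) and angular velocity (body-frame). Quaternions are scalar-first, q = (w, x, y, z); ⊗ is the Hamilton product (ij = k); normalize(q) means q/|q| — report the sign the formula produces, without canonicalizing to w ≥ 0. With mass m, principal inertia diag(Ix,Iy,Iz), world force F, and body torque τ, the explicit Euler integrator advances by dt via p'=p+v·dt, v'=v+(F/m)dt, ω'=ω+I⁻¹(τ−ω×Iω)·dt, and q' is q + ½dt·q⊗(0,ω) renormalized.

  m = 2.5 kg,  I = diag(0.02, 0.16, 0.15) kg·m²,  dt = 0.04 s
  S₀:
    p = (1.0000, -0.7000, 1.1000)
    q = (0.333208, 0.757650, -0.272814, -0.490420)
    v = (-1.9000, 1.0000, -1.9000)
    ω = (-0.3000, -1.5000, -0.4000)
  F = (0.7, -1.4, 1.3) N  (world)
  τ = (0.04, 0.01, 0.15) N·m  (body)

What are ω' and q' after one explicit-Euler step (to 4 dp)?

ω×(Iω) gyroscopic = (-0.0060, -0.0156, 0.0630)
(τ − ω×Iω)/I = (2.3000, 0.1600, 0.5800)
ω + α·dt = (-0.2080, -1.4936, -0.3768)
q⊗(0,ω) = (-0.3780940, -0.7264668, -0.0496260, -1.3516024)
q' = normalize(q + ½dt·q⊗(0,ω)) = (0.3255, 0.7427, -0.2737, -0.5172)

ω' = (-0.2080, -1.4936, -0.3768)
q' = (0.3255, 0.7427, -0.2737, -0.5172)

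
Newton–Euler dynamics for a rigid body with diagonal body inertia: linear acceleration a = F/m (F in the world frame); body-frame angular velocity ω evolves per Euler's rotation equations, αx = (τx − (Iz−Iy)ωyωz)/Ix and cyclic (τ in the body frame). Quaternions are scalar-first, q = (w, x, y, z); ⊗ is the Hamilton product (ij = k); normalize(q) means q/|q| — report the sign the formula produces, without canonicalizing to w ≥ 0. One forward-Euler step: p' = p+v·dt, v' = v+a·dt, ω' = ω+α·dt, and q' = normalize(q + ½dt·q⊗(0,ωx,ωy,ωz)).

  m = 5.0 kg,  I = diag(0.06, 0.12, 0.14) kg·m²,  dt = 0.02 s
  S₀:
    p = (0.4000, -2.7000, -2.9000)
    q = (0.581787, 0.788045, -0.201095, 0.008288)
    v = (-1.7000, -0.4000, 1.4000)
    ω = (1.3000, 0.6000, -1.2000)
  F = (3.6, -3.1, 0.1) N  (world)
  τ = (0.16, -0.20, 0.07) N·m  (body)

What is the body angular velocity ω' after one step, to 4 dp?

ω' = (1.3581, 0.5459, -1.1967)

angular accel α = (2.9067, -2.7067, 0.1657)
ω + α·dt = (1.3581, 0.5459, -1.1967)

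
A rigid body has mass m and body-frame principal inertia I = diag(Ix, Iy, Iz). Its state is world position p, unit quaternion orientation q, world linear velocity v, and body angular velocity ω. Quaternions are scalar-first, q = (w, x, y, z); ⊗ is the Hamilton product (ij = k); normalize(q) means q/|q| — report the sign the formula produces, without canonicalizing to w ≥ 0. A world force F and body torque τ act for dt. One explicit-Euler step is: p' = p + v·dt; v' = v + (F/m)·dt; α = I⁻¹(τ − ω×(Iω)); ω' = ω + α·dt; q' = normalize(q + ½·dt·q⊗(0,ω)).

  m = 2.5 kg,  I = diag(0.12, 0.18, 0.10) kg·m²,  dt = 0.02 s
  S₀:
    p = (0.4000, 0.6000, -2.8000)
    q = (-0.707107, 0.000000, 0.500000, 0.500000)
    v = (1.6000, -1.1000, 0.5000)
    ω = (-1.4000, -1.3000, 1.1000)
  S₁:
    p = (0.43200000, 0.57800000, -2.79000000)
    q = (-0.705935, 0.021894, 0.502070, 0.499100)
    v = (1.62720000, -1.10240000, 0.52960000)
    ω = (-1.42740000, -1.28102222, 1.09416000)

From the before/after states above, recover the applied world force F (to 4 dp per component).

velocity change Δv = (0.02720000, -0.00240000, 0.02960000)
m·(v₁−v₀)/dt = (3.4000, -0.3000, 3.7000)

F = (3.4000, -0.3000, 3.7000)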